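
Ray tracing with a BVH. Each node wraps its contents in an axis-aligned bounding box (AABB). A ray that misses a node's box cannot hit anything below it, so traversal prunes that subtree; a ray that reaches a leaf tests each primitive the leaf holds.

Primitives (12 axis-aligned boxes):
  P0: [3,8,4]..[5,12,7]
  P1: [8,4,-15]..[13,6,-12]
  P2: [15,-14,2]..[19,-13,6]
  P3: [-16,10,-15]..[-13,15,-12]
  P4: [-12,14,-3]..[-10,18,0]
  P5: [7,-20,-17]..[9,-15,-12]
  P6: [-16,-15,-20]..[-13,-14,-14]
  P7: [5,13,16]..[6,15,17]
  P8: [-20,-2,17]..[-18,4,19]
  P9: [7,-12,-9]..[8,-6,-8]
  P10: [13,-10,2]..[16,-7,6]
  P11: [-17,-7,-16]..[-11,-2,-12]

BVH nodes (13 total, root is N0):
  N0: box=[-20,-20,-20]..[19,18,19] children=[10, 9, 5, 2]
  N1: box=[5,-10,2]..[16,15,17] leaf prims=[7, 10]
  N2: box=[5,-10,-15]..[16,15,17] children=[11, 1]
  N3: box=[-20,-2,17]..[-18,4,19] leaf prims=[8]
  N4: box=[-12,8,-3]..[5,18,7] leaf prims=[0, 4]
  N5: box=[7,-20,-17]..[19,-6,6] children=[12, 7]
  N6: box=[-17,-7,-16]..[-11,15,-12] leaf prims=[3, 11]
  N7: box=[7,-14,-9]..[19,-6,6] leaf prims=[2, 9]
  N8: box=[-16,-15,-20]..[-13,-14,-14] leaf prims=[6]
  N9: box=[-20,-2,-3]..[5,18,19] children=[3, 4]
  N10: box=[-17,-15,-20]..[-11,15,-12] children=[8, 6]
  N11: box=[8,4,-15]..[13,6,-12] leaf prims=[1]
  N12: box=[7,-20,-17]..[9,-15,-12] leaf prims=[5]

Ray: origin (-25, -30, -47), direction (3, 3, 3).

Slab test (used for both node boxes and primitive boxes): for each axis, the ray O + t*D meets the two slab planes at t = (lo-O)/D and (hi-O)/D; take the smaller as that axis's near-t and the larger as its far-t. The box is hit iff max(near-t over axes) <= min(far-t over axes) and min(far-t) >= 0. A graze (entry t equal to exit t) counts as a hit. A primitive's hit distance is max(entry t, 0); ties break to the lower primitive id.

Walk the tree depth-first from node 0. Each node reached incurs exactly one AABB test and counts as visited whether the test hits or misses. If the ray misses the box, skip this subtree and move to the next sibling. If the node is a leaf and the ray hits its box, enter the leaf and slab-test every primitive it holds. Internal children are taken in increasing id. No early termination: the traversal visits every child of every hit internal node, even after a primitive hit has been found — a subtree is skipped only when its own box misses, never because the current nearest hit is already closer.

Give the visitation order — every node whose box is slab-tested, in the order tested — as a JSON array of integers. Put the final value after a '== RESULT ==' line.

Walk:
N0 x:[5/3,44/3] y:[10/3,16] z:[9,22] -> hit [9,44/3], descend [2, 5, 9, 10]
  N2 x:[10,41/3] y:[20/3,15] z:[32/3,64/3] -> hit [32/3,41/3], descend [1, 11]
    N1 x:[10,41/3] y:[20/3,15] z:[49/3,64/3] -> miss, prune
    N11 x:[11,38/3] y:[34/3,12] z:[32/3,35/3] -> hit [34/3,35/3] leaf, test {P1@t=34/3}
  N5 x:[32/3,44/3] y:[10/3,8] z:[10,53/3] -> miss, prune
  N9 x:[5/3,10] y:[28/3,16] z:[44/3,22] -> miss, prune
  N10 x:[8/3,14/3] y:[5,15] z:[9,35/3] -> miss, prune

Summary -> nodes [0, 2, 1, 11, 5, 9, 10]; box-tests=7; leaf-entries=1; first=P1

== RESULT ==
[0, 2, 1, 11, 5, 9, 10]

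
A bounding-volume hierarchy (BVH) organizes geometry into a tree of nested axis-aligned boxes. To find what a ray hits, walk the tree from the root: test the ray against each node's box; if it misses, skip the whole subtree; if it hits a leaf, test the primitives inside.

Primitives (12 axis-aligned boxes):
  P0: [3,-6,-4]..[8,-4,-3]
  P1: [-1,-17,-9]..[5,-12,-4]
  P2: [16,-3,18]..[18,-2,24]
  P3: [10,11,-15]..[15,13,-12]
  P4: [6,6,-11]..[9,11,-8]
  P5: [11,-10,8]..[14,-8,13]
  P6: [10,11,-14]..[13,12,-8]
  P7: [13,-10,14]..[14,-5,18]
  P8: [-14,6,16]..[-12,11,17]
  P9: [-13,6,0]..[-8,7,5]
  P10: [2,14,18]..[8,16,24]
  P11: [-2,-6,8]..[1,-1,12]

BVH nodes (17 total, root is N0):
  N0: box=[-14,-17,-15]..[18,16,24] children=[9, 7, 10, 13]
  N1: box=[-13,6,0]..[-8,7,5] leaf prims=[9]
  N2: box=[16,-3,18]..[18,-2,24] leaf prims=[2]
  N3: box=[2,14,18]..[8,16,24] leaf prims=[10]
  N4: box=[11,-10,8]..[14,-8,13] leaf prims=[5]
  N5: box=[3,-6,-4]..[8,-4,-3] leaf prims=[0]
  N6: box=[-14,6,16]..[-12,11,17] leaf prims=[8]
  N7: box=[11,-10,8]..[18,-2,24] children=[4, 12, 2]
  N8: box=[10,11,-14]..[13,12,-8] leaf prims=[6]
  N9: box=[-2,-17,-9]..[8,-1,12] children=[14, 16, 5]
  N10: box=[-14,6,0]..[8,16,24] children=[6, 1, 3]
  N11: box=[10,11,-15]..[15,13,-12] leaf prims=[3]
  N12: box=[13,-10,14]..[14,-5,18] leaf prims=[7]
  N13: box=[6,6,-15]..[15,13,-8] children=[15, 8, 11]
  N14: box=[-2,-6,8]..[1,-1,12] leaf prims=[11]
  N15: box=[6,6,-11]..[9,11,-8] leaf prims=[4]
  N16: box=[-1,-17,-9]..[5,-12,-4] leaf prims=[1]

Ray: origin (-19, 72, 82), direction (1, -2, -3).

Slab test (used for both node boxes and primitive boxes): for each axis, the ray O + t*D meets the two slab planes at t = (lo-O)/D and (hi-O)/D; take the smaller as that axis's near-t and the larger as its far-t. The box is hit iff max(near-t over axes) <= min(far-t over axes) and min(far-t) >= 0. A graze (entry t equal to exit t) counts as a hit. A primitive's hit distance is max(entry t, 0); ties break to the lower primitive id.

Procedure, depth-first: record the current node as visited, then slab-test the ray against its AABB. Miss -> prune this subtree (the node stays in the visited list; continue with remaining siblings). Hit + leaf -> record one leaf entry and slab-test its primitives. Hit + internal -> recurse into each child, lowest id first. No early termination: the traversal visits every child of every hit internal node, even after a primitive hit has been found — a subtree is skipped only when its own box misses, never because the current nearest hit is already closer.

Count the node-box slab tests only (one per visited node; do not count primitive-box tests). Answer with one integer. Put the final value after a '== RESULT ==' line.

Trace the traversal:
N0 x:[5,37] y:[28,89/2] z:[58/3,97/3] -> hit [28,97/3], descend [7, 9, 10, 13]
  N7 x:[30,37] y:[37,41] z:[58/3,74/3] -> miss, prune
  N9 x:[17,27] y:[73/2,89/2] z:[70/3,91/3] -> miss, prune
  N10 x:[5,27] y:[28,33] z:[58/3,82/3] -> miss, prune
  N13 x:[25,34] y:[59/2,33] z:[30,97/3] -> hit [30,97/3], descend [8, 11, 15]
    N8 x:[29,32] y:[30,61/2] z:[30,32] -> hit [30,61/2] leaf, test {P6@t=30}
    N11 x:[29,34] y:[59/2,61/2] z:[94/3,97/3] -> miss, prune
    N15 x:[25,28] y:[61/2,33] z:[30,31] -> miss, prune

order=[0, 7, 9, 10, 13, 8, 11, 15]  |boxes|=8  |leaves|=1  hit=P6

== RESULT ==
8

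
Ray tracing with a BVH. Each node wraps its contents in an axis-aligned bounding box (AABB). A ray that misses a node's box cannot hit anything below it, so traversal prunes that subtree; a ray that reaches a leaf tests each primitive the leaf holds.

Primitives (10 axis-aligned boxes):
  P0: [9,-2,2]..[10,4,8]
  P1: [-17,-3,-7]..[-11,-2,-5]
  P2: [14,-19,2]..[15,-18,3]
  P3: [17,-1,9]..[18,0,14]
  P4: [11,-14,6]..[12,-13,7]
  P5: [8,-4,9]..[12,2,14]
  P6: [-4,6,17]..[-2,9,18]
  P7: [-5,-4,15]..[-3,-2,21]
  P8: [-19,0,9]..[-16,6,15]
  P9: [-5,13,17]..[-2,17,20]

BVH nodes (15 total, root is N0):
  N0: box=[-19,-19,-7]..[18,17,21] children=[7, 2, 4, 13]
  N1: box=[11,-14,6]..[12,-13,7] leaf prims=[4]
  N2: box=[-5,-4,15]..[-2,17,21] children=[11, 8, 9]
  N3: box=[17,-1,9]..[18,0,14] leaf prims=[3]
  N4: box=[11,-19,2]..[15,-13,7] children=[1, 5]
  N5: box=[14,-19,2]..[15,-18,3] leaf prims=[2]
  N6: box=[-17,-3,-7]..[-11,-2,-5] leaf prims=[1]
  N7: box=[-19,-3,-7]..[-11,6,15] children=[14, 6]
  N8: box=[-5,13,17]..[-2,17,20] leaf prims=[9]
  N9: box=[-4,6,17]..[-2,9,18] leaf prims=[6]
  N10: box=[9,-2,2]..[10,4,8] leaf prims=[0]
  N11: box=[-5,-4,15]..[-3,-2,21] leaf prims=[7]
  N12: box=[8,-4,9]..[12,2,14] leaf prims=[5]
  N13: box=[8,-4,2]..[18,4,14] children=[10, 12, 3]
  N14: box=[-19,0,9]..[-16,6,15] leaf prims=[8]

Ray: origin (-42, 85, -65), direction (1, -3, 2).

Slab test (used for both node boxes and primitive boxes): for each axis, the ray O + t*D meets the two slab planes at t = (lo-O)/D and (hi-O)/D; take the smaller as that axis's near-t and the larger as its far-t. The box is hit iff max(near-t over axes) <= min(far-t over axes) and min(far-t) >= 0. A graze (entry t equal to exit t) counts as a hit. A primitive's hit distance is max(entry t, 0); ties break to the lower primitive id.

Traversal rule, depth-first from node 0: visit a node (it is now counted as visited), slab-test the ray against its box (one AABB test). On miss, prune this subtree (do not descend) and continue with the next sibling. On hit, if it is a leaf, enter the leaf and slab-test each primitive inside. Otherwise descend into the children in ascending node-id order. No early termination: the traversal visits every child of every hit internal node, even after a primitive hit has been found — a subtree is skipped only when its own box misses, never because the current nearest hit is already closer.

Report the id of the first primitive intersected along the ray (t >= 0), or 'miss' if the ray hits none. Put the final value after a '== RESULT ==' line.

Walk:
N0 x:[23,60] y:[68/3,104/3] z:[29,43] -> hit [29,104/3], descend [2, 4, 7, 13]
  N2 x:[37,40] y:[68/3,89/3] z:[40,43] -> miss, prune
  N4 x:[53,57] y:[98/3,104/3] z:[67/2,36] -> miss, prune
  N7 x:[23,31] y:[79/3,88/3] z:[29,40] -> hit [29,88/3], descend [6, 14]
    N6 x:[25,31] y:[29,88/3] z:[29,30] -> hit [29,88/3] leaf, test {P1@t=29}
    N14 x:[23,26] y:[79/3,85/3] z:[37,40] -> miss, prune
  N13 x:[50,60] y:[27,89/3] z:[67/2,79/2] -> miss, prune

order=[0, 2, 4, 7, 6, 14, 13]  |boxes|=7  |leaves|=1  hit=P1

== RESULT ==
1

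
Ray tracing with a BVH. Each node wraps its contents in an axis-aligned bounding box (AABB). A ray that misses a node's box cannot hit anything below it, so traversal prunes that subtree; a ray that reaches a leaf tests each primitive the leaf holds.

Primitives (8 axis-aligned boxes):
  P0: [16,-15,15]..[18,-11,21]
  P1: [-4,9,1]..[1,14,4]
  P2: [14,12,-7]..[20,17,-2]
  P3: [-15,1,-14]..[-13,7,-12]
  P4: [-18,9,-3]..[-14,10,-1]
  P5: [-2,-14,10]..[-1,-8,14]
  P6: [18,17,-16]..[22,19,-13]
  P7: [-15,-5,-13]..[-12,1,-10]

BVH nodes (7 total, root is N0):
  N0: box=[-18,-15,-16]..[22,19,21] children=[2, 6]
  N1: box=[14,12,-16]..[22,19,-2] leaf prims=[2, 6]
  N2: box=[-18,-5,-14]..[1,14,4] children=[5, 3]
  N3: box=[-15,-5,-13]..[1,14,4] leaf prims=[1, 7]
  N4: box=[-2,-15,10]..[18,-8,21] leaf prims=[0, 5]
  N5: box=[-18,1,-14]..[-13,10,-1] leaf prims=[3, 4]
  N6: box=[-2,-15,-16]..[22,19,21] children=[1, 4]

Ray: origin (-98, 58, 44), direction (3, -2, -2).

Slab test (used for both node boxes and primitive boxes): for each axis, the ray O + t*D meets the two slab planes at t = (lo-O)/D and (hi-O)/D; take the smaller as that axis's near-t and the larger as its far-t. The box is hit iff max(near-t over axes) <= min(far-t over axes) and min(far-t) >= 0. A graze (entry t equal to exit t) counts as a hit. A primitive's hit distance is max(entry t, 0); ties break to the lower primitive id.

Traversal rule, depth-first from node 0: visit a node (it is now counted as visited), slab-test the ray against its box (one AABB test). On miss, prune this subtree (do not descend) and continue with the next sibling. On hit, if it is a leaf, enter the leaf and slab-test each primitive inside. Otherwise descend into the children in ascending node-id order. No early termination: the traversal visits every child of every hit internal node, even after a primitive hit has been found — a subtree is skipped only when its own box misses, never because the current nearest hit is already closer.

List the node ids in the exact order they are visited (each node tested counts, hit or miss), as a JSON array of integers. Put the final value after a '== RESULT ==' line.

Trace the traversal:
N0 x:[80/3,40] y:[39/2,73/2] z:[23/2,30] -> hit [80/3,30], descend [2, 6]
  N2 x:[80/3,33] y:[22,63/2] z:[20,29] -> hit [80/3,29], descend [3, 5]
    N3 x:[83/3,33] y:[22,63/2] z:[20,57/2] -> hit [83/3,57/2] leaf, test {P1(miss), P7@t=57/2}
    N5 x:[80/3,85/3] y:[24,57/2] z:[45/2,29] -> hit [80/3,85/3] leaf, test {P3@t=28, P4(miss)}
  N6 x:[32,40] y:[39/2,73/2] z:[23/2,30] -> miss, prune

order=[0, 2, 3, 5, 6]  |boxes|=5  |leaves|=2  hit=P3

== RESULT ==
[0, 2, 3, 5, 6]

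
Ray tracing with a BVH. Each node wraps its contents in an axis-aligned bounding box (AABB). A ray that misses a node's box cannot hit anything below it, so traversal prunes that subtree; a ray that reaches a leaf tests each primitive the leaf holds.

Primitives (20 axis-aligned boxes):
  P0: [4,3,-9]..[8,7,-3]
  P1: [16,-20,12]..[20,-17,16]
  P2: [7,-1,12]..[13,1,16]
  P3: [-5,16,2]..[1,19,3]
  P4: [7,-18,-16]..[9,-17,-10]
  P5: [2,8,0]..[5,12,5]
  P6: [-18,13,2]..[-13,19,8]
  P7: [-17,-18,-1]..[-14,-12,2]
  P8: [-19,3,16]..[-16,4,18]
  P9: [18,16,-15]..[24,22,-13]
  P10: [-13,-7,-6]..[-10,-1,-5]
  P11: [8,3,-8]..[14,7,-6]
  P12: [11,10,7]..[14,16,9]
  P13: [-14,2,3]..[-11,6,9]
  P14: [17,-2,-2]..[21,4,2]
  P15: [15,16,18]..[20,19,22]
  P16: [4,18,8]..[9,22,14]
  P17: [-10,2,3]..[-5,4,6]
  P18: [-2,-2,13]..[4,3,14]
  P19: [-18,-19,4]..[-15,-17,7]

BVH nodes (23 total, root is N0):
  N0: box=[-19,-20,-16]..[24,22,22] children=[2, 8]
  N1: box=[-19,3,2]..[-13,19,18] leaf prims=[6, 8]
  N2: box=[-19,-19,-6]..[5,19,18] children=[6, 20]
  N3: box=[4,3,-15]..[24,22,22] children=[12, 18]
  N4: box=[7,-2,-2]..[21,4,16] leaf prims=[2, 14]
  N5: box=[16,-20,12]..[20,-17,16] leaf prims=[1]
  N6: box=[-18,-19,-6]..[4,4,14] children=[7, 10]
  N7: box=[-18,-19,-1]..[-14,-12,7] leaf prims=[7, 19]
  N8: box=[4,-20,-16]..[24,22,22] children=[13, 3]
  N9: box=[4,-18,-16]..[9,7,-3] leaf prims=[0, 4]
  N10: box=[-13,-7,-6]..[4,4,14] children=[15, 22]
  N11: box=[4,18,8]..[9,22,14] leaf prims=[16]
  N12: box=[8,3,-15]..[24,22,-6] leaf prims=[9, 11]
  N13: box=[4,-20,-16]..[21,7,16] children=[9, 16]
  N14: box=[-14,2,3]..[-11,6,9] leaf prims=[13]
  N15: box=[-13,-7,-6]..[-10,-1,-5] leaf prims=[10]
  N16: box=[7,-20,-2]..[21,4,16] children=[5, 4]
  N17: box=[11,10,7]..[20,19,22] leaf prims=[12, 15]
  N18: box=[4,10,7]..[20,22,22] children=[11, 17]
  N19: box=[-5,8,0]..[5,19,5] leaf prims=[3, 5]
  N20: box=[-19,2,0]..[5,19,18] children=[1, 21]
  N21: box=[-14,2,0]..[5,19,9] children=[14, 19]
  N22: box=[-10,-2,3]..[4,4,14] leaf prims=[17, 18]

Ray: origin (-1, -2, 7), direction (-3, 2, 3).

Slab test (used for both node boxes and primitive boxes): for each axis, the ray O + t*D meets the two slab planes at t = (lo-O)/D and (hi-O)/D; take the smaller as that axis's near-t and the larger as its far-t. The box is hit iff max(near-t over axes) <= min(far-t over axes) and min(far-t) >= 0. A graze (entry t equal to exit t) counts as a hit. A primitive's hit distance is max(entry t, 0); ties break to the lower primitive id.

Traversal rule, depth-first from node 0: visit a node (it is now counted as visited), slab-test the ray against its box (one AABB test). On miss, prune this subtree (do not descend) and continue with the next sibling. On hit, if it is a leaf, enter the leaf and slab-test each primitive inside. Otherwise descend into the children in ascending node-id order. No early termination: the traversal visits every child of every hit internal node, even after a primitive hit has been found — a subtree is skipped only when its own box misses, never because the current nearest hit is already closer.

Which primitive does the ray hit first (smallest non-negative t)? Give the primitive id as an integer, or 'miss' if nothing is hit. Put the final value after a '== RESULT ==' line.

Walk:
N0 x:[-25/3,6] y:[-9,12] z:[-23/3,5] -> hit [-23/3,5], descend [2, 8]
  N2 x:[-2,6] y:[-17/2,21/2] z:[-13/3,11/3] -> hit [-2,11/3], descend [6, 20]
    N6 x:[-5/3,17/3] y:[-17/2,3] z:[-13/3,7/3] -> hit [-5/3,7/3], descend [7, 10]
      N7 x:[13/3,17/3] y:[-17/2,-5] z:[-8/3,0] -> miss, prune
      N10 x:[-5/3,4] y:[-5/2,3] z:[-13/3,7/3] -> hit [-5/3,7/3], descend [15, 22]
        N15 x:[3,4] y:[-5/2,1/2] z:[-13/3,-4] -> miss, prune
        N22 x:[-5/3,3] y:[0,3] z:[-4/3,7/3] -> hit [0,7/3] leaf, test {P17(miss), P18(miss)}
    N20 x:[-2,6] y:[2,21/2] z:[-7/3,11/3] -> hit [2,11/3], descend [1, 21]
      N1 x:[4,6] y:[5/2,21/2] z:[-5/3,11/3] -> miss, prune
      N21 x:[-2,13/3] y:[2,21/2] z:[-7/3,2/3] -> miss, prune
  N8 x:[-25/3,-5/3] y:[-9,12] z:[-23/3,5] -> miss, prune

Summary -> nodes [0, 2, 6, 7, 10, 15, 22, 20, 1, 21, 8]; box-tests=11; leaf-entries=1; first=miss

== RESULT ==
miss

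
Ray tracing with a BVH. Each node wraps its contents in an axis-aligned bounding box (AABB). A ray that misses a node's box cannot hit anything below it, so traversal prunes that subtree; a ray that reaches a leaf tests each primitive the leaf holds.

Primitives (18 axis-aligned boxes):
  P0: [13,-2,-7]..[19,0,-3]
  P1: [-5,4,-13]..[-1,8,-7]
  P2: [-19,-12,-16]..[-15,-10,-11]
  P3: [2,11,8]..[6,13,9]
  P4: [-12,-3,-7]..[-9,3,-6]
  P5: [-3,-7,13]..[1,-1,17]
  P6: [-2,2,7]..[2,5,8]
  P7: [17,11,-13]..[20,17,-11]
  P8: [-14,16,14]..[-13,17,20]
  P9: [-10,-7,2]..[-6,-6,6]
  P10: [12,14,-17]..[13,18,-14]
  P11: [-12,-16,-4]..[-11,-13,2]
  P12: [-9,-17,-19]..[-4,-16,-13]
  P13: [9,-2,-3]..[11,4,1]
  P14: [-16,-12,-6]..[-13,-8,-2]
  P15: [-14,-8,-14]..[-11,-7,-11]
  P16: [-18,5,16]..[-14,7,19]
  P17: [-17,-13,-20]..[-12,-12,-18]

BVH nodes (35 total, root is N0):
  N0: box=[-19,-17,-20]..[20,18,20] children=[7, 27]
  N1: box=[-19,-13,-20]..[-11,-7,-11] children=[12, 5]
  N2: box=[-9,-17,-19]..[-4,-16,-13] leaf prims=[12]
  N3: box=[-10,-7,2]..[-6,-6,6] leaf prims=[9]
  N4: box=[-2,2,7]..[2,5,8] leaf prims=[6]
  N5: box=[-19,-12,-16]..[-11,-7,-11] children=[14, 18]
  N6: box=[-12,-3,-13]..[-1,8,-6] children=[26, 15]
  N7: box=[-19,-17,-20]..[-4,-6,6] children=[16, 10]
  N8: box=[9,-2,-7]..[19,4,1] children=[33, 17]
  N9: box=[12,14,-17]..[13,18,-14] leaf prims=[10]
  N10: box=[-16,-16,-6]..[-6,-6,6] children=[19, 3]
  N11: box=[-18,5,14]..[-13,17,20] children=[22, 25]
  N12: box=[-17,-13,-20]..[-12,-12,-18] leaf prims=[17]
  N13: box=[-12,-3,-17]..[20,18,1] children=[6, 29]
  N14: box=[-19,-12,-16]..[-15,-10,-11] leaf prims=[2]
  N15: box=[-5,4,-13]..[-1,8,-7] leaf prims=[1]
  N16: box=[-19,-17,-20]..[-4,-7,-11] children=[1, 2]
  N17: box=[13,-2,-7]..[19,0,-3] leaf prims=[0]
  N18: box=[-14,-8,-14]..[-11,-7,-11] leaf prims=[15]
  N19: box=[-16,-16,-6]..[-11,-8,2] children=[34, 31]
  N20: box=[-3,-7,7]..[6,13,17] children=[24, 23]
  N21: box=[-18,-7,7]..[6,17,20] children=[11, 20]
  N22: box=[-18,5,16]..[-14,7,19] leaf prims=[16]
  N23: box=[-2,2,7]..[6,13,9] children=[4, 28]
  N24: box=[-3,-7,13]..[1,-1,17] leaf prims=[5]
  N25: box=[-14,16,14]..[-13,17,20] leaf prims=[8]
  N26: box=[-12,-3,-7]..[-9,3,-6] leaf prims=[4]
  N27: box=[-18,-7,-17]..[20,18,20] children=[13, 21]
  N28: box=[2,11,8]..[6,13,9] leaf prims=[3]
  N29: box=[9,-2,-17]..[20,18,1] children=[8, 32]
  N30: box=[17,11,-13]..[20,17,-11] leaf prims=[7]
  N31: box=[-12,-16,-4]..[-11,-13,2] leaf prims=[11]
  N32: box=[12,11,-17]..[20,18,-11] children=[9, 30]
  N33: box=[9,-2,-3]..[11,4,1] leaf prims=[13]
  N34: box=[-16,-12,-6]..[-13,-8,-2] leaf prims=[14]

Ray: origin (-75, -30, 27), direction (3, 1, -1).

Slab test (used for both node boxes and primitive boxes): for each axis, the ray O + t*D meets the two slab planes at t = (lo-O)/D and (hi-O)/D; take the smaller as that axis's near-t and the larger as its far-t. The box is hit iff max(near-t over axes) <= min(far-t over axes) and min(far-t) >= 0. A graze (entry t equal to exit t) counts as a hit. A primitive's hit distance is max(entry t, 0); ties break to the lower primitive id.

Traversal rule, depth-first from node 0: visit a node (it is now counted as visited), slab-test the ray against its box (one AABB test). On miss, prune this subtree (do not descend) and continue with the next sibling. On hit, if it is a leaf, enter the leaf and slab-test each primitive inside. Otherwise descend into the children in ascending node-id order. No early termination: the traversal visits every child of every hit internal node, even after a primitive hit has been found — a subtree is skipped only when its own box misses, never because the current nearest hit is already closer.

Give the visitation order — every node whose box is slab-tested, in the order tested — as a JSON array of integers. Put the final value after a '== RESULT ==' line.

Trace the traversal:
N0 x:[56/3,95/3] y:[13,48] z:[7,47] -> hit [56/3,95/3], descend [7, 27]
  N7 x:[56/3,71/3] y:[13,24] z:[21,47] -> hit [21,71/3], descend [10, 16]
    N10 x:[59/3,23] y:[14,24] z:[21,33] -> hit [21,23], descend [3, 19]
      N3 x:[65/3,23] y:[23,24] z:[21,25] -> hit [23,23] leaf, test {P9@t=23}
      N19 x:[59/3,64/3] y:[14,22] z:[25,33] -> miss, prune
    N16 x:[56/3,71/3] y:[13,23] z:[38,47] -> miss, prune
  N27 x:[19,95/3] y:[23,48] z:[7,44] -> hit [23,95/3], descend [13, 21]
    N13 x:[21,95/3] y:[27,48] z:[26,44] -> hit [27,95/3], descend [6, 29]
      N6 x:[21,74/3] y:[27,38] z:[33,40] -> miss, prune
      N29 x:[28,95/3] y:[28,48] z:[26,44] -> hit [28,95/3], descend [8, 32]
        N8 x:[28,94/3] y:[28,34] z:[26,34] -> hit [28,94/3], descend [17, 33]
          N17 x:[88/3,94/3] y:[28,30] z:[30,34] -> hit [30,30] leaf, test {P0@t=30}
          N33 x:[28,86/3] y:[28,34] z:[26,30] -> hit [28,86/3] leaf, test {P13@t=28}
        N32 x:[29,95/3] y:[41,48] z:[38,44] -> miss, prune
    N21 x:[19,27] y:[23,47] z:[7,20] -> miss, prune

order=[0, 7, 10, 3, 19, 16, 27, 13, 6, 29, 8, 17, 33, 32, 21]  |boxes|=15  |leaves|=3  hit=P9

== RESULT ==
[0, 7, 10, 3, 19, 16, 27, 13, 6, 29, 8, 17, 33, 32, 21]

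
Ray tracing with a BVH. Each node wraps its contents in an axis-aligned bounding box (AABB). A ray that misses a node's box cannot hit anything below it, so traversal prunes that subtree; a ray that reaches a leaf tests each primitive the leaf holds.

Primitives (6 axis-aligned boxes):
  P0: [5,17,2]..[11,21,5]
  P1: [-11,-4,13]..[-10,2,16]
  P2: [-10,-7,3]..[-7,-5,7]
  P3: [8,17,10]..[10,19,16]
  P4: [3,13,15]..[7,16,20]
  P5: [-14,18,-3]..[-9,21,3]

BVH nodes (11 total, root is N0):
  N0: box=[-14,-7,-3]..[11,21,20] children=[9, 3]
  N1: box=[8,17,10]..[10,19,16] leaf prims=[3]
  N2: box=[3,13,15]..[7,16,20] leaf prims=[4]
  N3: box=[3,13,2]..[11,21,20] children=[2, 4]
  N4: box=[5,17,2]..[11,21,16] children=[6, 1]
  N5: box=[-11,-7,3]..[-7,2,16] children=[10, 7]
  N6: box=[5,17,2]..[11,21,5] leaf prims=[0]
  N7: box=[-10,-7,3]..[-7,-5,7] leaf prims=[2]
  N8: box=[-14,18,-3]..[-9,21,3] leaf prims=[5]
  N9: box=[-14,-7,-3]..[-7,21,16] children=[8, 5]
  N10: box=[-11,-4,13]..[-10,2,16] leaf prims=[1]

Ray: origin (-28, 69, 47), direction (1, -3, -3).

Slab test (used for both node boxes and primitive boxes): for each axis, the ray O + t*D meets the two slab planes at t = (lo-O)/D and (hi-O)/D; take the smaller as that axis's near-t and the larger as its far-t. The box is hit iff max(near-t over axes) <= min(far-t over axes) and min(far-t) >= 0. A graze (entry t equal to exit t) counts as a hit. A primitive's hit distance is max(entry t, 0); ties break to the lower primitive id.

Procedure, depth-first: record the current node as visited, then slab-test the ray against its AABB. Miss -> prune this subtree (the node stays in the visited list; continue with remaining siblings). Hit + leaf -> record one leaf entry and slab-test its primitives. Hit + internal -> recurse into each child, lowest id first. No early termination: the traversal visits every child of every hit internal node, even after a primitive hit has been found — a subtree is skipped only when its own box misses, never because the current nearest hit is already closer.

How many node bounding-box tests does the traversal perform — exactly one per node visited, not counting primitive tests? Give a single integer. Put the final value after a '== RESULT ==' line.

Walk:
N0 x:[14,39] y:[16,76/3] z:[9,50/3] -> hit [16,50/3], descend [3, 9]
  N3 x:[31,39] y:[16,56/3] z:[9,15] -> miss, prune
  N9 x:[14,21] y:[16,76/3] z:[31/3,50/3] -> hit [16,50/3], descend [5, 8]
    N5 x:[17,21] y:[67/3,76/3] z:[31/3,44/3] -> miss, prune
    N8 x:[14,19] y:[16,17] z:[44/3,50/3] -> hit [16,50/3] leaf, test {P5@t=16}

Summary -> nodes [0, 3, 9, 5, 8]; box-tests=5; leaf-entries=1; first=P5

== RESULT ==
5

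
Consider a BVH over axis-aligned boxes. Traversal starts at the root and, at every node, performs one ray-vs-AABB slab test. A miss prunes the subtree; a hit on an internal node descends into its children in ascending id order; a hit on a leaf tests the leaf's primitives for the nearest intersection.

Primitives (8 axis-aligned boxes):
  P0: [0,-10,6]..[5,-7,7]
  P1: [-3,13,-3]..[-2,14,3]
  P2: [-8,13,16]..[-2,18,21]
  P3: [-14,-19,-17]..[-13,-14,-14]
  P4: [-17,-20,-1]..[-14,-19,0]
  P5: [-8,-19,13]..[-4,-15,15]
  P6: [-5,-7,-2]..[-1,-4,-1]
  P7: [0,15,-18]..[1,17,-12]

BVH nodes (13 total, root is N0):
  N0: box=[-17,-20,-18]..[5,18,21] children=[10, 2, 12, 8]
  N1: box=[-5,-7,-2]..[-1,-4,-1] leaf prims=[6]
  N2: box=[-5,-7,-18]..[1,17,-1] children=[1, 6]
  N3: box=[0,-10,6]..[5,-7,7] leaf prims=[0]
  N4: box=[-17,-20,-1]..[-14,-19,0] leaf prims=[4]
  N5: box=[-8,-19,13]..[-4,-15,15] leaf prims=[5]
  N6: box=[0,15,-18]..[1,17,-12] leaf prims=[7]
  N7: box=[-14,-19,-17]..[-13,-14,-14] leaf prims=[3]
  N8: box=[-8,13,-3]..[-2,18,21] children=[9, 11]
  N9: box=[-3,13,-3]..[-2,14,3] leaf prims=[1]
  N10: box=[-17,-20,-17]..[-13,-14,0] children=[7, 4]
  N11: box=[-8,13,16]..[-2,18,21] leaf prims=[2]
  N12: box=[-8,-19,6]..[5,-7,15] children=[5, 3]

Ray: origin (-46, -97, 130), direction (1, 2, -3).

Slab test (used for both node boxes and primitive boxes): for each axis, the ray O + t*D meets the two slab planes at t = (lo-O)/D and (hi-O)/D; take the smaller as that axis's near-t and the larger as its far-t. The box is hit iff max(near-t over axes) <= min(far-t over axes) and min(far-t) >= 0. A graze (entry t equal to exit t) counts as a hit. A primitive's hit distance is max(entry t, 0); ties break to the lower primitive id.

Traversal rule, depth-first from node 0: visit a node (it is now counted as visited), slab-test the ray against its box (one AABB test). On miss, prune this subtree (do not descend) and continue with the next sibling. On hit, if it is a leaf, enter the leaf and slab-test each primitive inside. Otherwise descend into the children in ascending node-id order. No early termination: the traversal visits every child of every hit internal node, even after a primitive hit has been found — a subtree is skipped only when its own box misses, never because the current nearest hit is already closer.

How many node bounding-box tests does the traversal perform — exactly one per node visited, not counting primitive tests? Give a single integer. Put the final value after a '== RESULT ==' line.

Traverse from the root:
N0 x:[29,51] y:[77/2,115/2] z:[109/3,148/3] -> hit [77/2,148/3], descend [2, 8, 10, 12]
  N2 x:[41,47] y:[45,57] z:[131/3,148/3] -> hit [45,47], descend [1, 6]
    N1 x:[41,45] y:[45,93/2] z:[131/3,44] -> miss, prune
    N6 x:[46,47] y:[56,57] z:[142/3,148/3] -> miss, prune
  N8 x:[38,44] y:[55,115/2] z:[109/3,133/3] -> miss, prune
  N10 x:[29,33] y:[77/2,83/2] z:[130/3,49] -> miss, prune
  N12 x:[38,51] y:[39,45] z:[115/3,124/3] -> hit [39,124/3], descend [3, 5]
    N3 x:[46,51] y:[87/2,45] z:[41,124/3] -> miss, prune
    N5 x:[38,42] y:[39,41] z:[115/3,39] -> hit [39,39] leaf, test {P5@t=39}

9 AABB tests over nodes [0, 2, 1, 6, 8, 10, 12, 3, 5]; 1 leaf entered; closest P5.

== RESULT ==
9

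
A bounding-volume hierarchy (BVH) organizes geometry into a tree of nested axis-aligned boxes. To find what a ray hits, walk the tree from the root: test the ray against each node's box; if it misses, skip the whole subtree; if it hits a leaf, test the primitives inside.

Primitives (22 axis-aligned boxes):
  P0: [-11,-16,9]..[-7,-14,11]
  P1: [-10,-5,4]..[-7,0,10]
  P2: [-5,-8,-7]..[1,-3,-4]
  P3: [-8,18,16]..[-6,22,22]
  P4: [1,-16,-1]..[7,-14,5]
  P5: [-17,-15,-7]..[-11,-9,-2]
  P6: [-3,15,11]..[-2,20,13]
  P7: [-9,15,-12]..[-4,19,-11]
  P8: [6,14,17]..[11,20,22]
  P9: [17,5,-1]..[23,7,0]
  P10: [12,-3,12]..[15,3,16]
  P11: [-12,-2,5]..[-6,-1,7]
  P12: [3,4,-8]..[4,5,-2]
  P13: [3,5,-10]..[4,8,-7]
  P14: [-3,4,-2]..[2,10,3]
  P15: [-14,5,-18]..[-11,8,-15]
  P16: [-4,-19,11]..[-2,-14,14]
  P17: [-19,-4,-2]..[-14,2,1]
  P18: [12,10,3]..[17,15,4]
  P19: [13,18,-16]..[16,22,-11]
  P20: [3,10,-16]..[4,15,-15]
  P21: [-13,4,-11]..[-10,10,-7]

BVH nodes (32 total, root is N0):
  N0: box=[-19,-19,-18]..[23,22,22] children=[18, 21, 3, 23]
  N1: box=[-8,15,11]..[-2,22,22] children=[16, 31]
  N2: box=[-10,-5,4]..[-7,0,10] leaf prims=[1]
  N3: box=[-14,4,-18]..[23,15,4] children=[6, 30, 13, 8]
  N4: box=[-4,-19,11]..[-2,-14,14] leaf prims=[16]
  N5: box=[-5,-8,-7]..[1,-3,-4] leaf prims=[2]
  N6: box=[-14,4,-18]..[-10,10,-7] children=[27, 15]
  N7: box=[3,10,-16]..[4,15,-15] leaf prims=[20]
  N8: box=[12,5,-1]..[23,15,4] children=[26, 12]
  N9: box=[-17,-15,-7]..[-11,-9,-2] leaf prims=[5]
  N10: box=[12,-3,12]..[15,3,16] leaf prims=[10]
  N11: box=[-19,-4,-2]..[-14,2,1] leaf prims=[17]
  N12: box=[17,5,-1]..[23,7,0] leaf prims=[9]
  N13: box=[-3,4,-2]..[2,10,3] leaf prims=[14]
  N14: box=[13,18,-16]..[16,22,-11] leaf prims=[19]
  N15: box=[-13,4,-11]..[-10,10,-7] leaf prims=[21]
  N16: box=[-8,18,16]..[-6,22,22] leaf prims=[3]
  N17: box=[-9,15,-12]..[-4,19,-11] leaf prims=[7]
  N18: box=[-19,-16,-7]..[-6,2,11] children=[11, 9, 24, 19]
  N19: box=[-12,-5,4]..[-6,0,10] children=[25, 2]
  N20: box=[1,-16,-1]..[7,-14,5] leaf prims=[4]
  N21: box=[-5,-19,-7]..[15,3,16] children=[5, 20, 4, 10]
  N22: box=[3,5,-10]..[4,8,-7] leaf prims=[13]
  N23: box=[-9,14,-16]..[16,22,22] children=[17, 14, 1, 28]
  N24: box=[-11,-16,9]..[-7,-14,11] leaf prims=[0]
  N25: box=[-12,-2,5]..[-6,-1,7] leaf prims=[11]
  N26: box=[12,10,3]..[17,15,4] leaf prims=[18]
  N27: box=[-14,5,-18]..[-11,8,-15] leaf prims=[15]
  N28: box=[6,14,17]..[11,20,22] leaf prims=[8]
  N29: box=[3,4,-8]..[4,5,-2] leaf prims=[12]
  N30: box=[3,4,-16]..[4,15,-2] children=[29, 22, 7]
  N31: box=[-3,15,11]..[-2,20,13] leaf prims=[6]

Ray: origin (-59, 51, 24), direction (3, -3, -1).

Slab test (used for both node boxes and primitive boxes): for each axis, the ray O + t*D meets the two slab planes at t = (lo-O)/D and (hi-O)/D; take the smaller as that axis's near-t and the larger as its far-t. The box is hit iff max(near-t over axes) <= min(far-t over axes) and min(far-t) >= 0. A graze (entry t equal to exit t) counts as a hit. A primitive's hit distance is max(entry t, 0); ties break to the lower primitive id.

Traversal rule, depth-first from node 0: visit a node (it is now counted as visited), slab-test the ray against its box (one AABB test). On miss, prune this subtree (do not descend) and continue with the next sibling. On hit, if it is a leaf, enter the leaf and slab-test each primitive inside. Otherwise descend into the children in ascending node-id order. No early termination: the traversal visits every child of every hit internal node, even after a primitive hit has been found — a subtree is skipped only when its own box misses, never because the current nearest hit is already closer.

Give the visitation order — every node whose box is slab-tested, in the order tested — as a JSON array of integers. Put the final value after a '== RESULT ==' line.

Walk:
N0 x:[40/3,82/3] y:[29/3,70/3] z:[2,42] -> hit [40/3,70/3], descend [3, 18, 21, 23]
  N3 x:[15,82/3] y:[12,47/3] z:[20,42] -> miss, prune
  N18 x:[40/3,53/3] y:[49/3,67/3] z:[13,31] -> hit [49/3,53/3], descend [9, 11, 19, 24]
    N9 x:[14,16] y:[20,22] z:[26,31] -> miss, prune
    N11 x:[40/3,15] y:[49/3,55/3] z:[23,26] -> miss, prune
    N19 x:[47/3,53/3] y:[17,56/3] z:[14,20] -> hit [17,53/3], descend [2, 25]
      N2 x:[49/3,52/3] y:[17,56/3] z:[14,20] -> hit [17,52/3] leaf, test {P1@t=17}
      N25 x:[47/3,53/3] y:[52/3,53/3] z:[17,19] -> hit [52/3,53/3] leaf, test {P11@t=52/3}
    N24 x:[16,52/3] y:[65/3,67/3] z:[13,15] -> miss, prune
  N21 x:[18,74/3] y:[16,70/3] z:[8,31] -> hit [18,70/3], descend [4, 5, 10, 20]
    N4 x:[55/3,19] y:[65/3,70/3] z:[10,13] -> miss, prune
    N5 x:[18,20] y:[18,59/3] z:[28,31] -> miss, prune
    N10 x:[71/3,74/3] y:[16,18] z:[8,12] -> miss, prune
    N20 x:[20,22] y:[65/3,67/3] z:[19,25] -> hit [65/3,22] leaf, test {P4@t=65/3}
  N23 x:[50/3,25] y:[29/3,37/3] z:[2,40] -> miss, prune

order=[0, 3, 18, 9, 11, 19, 2, 25, 24, 21, 4, 5, 10, 20, 23]  |boxes|=15  |leaves|=3  hit=P1

== RESULT ==
[0, 3, 18, 9, 11, 19, 2, 25, 24, 21, 4, 5, 10, 20, 23]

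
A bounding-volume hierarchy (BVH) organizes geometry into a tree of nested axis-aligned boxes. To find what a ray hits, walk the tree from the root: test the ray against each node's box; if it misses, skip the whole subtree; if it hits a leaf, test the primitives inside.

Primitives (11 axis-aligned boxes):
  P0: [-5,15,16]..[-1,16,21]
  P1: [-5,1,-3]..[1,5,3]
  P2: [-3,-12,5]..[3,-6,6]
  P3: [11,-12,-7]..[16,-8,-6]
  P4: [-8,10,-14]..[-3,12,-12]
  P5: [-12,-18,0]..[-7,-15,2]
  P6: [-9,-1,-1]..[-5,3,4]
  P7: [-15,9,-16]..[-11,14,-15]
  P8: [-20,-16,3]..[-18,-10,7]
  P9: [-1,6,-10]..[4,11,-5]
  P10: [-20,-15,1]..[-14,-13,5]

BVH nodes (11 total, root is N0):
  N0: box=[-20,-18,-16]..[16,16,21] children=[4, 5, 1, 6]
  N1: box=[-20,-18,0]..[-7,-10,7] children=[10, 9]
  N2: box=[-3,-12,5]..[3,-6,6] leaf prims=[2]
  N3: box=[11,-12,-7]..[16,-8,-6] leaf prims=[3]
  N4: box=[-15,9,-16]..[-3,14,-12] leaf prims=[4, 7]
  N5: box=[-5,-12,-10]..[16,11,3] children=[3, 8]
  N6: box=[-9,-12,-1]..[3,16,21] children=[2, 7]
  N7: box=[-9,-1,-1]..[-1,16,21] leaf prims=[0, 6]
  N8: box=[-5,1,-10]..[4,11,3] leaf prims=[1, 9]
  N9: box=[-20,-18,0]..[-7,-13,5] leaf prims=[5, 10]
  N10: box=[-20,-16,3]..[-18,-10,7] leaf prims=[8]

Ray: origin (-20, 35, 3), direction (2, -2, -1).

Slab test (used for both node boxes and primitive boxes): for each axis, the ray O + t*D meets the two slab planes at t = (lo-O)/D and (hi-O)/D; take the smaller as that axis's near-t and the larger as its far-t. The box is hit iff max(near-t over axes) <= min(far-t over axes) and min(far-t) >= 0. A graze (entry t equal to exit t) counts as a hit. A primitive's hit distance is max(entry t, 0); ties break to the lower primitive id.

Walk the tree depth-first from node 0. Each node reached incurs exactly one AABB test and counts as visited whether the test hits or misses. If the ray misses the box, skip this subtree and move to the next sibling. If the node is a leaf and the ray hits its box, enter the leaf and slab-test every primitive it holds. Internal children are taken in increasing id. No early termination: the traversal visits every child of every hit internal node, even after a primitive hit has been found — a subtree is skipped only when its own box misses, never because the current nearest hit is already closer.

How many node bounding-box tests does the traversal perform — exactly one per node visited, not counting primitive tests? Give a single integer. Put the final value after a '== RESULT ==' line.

Walk:
N0 x:[0,18] y:[19/2,53/2] z:[-18,19] -> hit [19/2,18], descend [1, 4, 5, 6]
  N1 x:[0,13/2] y:[45/2,53/2] z:[-4,3] -> miss, prune
  N4 x:[5/2,17/2] y:[21/2,13] z:[15,19] -> miss, prune
  N5 x:[15/2,18] y:[12,47/2] z:[0,13] -> hit [12,13], descend [3, 8]
    N3 x:[31/2,18] y:[43/2,47/2] z:[9,10] -> miss, prune
    N8 x:[15/2,12] y:[12,17] z:[0,13] -> hit [12,12] leaf, test {P1(miss), P9@t=12}
  N6 x:[11/2,23/2] y:[19/2,47/2] z:[-18,4] -> miss, prune

Visited [0, 1, 4, 5, 3, 8, 6]. Tests: 7 box, 1 leaf. Nearest: P9.

== RESULT ==
7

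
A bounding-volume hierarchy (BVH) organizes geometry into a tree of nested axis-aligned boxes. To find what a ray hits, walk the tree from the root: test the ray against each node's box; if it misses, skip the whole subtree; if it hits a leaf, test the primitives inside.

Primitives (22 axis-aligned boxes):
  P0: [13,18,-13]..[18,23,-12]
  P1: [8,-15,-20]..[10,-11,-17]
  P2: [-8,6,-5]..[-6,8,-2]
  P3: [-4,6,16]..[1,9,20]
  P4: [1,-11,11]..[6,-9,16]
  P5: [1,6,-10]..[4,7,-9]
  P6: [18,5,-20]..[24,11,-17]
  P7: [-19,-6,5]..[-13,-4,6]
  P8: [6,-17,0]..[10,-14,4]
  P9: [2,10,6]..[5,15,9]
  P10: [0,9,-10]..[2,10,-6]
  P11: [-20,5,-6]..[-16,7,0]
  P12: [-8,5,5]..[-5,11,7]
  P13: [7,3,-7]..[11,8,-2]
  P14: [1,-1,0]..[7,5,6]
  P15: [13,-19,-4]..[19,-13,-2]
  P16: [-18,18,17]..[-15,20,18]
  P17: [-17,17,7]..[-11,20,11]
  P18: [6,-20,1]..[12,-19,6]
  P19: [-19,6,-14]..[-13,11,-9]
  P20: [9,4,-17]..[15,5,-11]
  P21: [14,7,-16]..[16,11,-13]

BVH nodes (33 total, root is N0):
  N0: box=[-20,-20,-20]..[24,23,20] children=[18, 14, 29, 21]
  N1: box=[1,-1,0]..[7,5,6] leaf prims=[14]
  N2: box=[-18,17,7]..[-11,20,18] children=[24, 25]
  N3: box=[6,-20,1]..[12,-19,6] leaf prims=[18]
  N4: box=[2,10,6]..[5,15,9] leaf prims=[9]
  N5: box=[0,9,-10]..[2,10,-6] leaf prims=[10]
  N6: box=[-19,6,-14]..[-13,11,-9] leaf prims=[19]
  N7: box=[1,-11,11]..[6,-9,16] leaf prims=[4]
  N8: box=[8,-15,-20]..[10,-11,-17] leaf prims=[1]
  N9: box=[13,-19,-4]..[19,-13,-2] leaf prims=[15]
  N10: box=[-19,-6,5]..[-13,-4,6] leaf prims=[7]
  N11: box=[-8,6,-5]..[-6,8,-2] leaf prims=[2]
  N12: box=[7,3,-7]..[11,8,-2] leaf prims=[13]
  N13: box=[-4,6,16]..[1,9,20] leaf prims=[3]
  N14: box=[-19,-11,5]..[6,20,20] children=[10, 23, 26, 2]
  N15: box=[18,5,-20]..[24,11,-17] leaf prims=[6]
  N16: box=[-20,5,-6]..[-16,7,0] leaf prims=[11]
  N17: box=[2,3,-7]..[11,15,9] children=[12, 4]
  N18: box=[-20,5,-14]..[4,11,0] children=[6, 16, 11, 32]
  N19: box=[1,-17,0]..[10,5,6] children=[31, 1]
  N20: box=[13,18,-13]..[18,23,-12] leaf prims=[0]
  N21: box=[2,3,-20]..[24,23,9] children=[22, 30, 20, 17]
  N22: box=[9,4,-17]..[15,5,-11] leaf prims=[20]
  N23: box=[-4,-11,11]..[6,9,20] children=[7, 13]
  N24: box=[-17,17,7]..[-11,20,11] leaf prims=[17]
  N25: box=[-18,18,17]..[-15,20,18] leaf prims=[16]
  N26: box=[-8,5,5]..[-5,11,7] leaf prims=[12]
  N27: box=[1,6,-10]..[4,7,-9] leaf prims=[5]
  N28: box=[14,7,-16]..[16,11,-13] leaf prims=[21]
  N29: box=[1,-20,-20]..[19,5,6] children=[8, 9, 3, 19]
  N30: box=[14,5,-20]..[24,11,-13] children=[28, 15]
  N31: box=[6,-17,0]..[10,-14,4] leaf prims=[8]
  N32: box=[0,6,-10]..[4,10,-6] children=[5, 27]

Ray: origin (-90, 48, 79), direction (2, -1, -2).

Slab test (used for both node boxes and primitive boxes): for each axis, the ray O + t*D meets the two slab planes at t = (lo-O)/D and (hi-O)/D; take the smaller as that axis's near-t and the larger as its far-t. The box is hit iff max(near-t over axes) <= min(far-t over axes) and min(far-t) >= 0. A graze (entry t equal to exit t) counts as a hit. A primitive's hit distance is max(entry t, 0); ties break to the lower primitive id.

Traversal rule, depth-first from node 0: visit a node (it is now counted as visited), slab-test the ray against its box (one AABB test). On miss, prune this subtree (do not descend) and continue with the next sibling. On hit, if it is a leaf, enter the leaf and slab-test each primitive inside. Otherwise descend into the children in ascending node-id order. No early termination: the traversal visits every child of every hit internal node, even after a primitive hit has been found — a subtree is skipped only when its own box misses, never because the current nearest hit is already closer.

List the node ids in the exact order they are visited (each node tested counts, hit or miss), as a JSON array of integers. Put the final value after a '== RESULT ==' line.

Traverse from the root:
N0 x:[35,57] y:[25,68] z:[59/2,99/2] -> hit [35,99/2], descend [14, 18, 21, 29]
  N14 x:[71/2,48] y:[28,59] z:[59/2,37] -> hit [71/2,37], descend [2, 10, 23, 26]
    N2 x:[36,79/2] y:[28,31] z:[61/2,36] -> miss, prune
    N10 x:[71/2,77/2] y:[52,54] z:[73/2,37] -> miss, prune
    N23 x:[43,48] y:[39,59] z:[59/2,34] -> miss, prune
    N26 x:[41,85/2] y:[37,43] z:[36,37] -> miss, prune
  N18 x:[35,47] y:[37,43] z:[79/2,93/2] -> hit [79/2,43], descend [6, 11, 16, 32]
    N6 x:[71/2,77/2] y:[37,42] z:[44,93/2] -> miss, prune
    N11 x:[41,42] y:[40,42] z:[81/2,42] -> hit [41,42] leaf, test {P2@t=41}
    N16 x:[35,37] y:[41,43] z:[79/2,85/2] -> miss, prune
    N32 x:[45,47] y:[38,42] z:[85/2,89/2] -> miss, prune
  N21 x:[46,57] y:[25,45] z:[35,99/2] -> miss, prune
  N29 x:[91/2,109/2] y:[43,68] z:[73/2,99/2] -> hit [91/2,99/2], descend [3, 8, 9, 19]
    N3 x:[48,51] y:[67,68] z:[73/2,39] -> miss, prune
    N8 x:[49,50] y:[59,63] z:[48,99/2] -> miss, prune
    N9 x:[103/2,109/2] y:[61,67] z:[81/2,83/2] -> miss, prune
    N19 x:[91/2,50] y:[43,65] z:[73/2,79/2] -> miss, prune

Summary -> nodes [0, 14, 2, 10, 23, 26, 18, 6, 11, 16, 32, 21, 29, 3, 8, 9, 19]; box-tests=17; leaf-entries=1; first=P2

== RESULT ==
[0, 14, 2, 10, 23, 26, 18, 6, 11, 16, 32, 21, 29, 3, 8, 9, 19]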